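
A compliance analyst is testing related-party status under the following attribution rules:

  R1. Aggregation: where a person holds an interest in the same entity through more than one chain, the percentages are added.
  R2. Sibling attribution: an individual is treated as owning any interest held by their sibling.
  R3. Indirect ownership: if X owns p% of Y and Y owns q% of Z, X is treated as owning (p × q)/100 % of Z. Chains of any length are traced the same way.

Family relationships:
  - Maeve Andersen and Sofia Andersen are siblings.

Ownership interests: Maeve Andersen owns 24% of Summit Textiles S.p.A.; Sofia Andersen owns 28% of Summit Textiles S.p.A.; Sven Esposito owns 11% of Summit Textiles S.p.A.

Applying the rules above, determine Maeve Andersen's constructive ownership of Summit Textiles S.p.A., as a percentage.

52%

By sibling attribution (R2), Maeve Andersen is treated as also owning Sofia Andersen's interest in Summit Textiles S.p.A, giving 24% + 28% = 52%.
Direct interest in Summit Textiles S.p.A: 52%.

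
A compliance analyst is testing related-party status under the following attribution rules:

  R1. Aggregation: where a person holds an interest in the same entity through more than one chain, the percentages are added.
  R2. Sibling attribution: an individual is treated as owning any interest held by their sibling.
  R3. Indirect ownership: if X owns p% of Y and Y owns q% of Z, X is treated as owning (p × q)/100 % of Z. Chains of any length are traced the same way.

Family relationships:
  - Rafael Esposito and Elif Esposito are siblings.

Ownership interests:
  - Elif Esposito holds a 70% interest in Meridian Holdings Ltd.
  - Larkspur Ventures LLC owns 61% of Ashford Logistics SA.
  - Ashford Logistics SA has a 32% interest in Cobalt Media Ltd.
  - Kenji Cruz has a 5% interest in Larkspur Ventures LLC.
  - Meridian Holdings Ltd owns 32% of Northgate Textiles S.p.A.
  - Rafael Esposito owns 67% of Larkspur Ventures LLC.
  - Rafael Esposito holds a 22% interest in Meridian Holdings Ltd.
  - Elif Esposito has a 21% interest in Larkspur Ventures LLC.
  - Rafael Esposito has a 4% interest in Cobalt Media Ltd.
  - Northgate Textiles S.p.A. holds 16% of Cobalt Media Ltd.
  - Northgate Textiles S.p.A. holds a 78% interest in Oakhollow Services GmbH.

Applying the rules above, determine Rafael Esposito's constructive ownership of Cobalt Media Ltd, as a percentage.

25.888%

By sibling attribution (R2), Rafael Esposito is treated as also owning Elif Esposito's interest in Meridian Holdings Ltd, giving 22% + 70% = 92%.
By sibling attribution (R2), Rafael Esposito is treated as also owning Elif Esposito's interest in Larkspur Ventures LLC, giving 67% + 21% = 88%.
Chain via Meridian Holdings Ltd → Northgate Textiles S.p.A. (R3): 92% × 32% × 16% = 4.7104% of Cobalt Media Ltd.
Chain via Larkspur Ventures LLC → Ashford Logistics SA (R3): 88% × 61% × 32% = 17.1776% of Cobalt Media Ltd.
Direct interest in Cobalt Media Ltd: 4%.
Aggregating (R1): 4.7104% + 17.1776% + 4% = 25.888%.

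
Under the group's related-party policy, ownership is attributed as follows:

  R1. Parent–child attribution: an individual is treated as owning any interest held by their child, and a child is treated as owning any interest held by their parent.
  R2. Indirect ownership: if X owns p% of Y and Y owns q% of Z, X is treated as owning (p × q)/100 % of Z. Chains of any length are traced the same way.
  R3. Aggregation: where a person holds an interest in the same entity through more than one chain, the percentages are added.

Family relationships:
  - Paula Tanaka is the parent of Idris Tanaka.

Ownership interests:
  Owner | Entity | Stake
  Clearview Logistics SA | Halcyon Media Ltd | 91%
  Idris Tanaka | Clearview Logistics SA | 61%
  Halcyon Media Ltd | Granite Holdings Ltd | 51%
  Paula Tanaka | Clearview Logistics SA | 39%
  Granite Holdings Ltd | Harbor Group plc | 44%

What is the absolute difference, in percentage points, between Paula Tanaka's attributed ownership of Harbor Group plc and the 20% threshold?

0.4204

By parent–child attribution (R1), Paula Tanaka is treated as also owning Idris Tanaka's interest in Clearview Logistics SA, giving 39% + 61% = 100%.
Chain via Clearview Logistics SA → Halcyon Media Ltd → Granite Holdings Ltd (R2): 100% × 91% × 51% × 44% = 20.4204% of Harbor Group plc.
20.4204% exceeds the 20% threshold by 0.4204 percentage points.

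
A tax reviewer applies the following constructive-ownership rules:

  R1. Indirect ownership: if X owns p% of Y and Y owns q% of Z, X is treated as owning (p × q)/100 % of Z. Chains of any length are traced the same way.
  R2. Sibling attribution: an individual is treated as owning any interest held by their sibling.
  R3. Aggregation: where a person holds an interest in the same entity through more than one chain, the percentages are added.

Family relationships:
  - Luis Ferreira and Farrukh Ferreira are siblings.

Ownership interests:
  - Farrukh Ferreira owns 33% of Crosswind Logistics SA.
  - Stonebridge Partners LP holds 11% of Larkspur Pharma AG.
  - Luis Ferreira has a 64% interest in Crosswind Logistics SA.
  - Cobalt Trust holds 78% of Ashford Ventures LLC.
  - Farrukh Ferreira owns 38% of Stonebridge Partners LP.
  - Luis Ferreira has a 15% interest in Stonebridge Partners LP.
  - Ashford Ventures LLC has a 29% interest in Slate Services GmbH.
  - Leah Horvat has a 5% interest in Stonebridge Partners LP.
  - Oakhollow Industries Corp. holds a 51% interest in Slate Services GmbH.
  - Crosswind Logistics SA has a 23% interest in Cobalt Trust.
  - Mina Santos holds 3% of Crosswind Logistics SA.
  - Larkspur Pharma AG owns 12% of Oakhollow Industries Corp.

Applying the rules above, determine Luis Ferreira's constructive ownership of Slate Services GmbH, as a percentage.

By sibling attribution (R2), Luis Ferreira is treated as also owning Farrukh Ferreira's interest in Stonebridge Partners LP, giving 15% + 38% = 53%.
By sibling attribution (R2), Luis Ferreira is treated as also owning Farrukh Ferreira's interest in Crosswind Logistics SA, giving 64% + 33% = 97%.
Chain via Stonebridge Partners LP → Larkspur Pharma AG → Oakhollow Industries Corp. (R1): 53% × 11% × 12% × 51% = 0.356796% of Slate Services GmbH.
Chain via Crosswind Logistics SA → Cobalt Trust → Ashford Ventures LLC (R1): 97% × 23% × 78% × 29% = 5.046522% of Slate Services GmbH.
Aggregating (R3): 0.356796% + 5.046522% = 5.403318%.

5.403318%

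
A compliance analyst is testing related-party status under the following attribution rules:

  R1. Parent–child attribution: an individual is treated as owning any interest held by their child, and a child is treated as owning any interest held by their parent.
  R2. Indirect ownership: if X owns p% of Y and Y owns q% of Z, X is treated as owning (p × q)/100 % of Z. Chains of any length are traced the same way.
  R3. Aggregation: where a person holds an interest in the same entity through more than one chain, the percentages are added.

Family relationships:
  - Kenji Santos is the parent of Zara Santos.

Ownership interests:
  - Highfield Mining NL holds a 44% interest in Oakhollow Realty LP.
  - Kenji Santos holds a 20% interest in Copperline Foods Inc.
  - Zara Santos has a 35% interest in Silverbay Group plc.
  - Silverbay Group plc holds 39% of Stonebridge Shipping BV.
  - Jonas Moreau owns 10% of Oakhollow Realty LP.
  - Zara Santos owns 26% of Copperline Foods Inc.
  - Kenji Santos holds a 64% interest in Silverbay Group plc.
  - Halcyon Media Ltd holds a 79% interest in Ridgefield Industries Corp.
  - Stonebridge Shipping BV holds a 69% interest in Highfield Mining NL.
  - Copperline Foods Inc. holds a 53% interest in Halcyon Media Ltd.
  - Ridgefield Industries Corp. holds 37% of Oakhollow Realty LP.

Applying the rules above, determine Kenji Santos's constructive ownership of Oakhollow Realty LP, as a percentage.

By parent–child attribution (R1), Kenji Santos is treated as also owning Zara Santos's interest in Silverbay Group plc, giving 64% + 35% = 99%.
By parent–child attribution (R1), Kenji Santos is treated as also owning Zara Santos's interest in Copperline Foods Inc, giving 20% + 26% = 46%.
Chain via Silverbay Group plc → Stonebridge Shipping BV → Highfield Mining NL (R2): 99% × 39% × 69% × 44% = 11.721996% of Oakhollow Realty LP.
Chain via Copperline Foods Inc. → Halcyon Media Ltd → Ridgefield Industries Corp. (R2): 46% × 53% × 79% × 37% = 7.126274% of Oakhollow Realty LP.
Aggregating (R3): 11.721996% + 7.126274% = 18.84827%.

18.84827%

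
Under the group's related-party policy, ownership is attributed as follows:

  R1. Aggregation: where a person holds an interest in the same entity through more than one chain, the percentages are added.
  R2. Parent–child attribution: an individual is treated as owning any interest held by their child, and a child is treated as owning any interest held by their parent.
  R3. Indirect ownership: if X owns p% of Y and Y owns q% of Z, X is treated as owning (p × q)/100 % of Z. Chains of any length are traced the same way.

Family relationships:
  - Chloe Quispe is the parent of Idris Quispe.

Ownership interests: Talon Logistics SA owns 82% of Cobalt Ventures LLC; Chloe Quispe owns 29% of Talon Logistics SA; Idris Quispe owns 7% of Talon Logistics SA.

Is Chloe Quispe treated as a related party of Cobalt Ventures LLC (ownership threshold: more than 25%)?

Yes

By parent–child attribution (R2), Chloe Quispe is treated as also owning Idris Quispe's interest in Talon Logistics SA, giving 29% + 7% = 36%.
Chain via Talon Logistics SA (R3): 36% × 82% = 29.52% of Cobalt Ventures LLC.
29.52% exceeds the 25% threshold, so Chloe is a related party to Cobalt Ventures LLC.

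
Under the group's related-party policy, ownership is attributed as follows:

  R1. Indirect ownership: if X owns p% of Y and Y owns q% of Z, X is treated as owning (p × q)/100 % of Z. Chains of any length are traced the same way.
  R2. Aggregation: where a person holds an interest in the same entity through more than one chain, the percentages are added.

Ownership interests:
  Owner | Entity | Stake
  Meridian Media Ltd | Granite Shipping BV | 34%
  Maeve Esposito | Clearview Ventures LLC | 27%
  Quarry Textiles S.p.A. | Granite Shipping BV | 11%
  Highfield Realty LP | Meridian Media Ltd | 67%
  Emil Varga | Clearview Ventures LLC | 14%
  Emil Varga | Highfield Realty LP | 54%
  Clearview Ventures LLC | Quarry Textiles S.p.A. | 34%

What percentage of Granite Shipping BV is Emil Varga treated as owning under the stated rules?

Chain via Highfield Realty LP → Meridian Media Ltd (R1): 54% × 67% × 34% = 12.3012% of Granite Shipping BV.
Chain via Clearview Ventures LLC → Quarry Textiles S.p.A. (R1): 14% × 34% × 11% = 0.5236% of Granite Shipping BV.
Aggregating (R2): 12.3012% + 0.5236% = 12.8248%.

12.8248%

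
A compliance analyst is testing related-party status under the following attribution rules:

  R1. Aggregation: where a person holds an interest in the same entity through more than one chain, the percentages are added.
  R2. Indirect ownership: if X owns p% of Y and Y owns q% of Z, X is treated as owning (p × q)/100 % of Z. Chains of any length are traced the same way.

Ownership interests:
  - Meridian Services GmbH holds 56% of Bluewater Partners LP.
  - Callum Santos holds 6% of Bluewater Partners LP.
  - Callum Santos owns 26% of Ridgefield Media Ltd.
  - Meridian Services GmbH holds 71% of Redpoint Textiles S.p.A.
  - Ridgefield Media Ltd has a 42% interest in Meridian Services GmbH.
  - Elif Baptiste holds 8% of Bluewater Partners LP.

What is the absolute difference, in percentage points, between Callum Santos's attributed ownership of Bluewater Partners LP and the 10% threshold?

2.1152

Chain via Ridgefield Media Ltd → Meridian Services GmbH (R2): 26% × 42% × 56% = 6.1152% of Bluewater Partners LP.
Direct interest in Bluewater Partners LP: 6%.
Aggregating (R1): 6.1152% + 6% = 12.1152%.
12.1152% exceeds the 10% threshold by 2.1152 percentage points.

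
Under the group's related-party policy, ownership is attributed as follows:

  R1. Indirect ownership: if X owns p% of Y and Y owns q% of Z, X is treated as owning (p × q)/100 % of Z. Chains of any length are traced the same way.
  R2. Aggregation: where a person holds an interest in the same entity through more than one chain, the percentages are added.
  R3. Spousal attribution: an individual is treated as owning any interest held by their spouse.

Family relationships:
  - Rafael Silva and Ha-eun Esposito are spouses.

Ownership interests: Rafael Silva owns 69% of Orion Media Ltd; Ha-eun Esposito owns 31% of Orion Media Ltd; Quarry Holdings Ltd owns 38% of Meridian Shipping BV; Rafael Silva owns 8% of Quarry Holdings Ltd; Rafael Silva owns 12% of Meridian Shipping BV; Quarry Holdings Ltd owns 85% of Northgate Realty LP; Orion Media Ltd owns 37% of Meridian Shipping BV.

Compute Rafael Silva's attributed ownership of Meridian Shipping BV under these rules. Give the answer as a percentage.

52.04%

By spousal attribution (R3), Rafael Silva is treated as also owning Ha-eun Esposito's interest in Orion Media Ltd, giving 69% + 31% = 100%.
Chain via Orion Media Ltd (R1): 100% × 37% = 37% of Meridian Shipping BV.
Chain via Quarry Holdings Ltd (R1): 8% × 38% = 3.04% of Meridian Shipping BV.
Direct interest in Meridian Shipping BV: 12%.
Aggregating (R2): 37% + 3.04% + 12% = 52.04%.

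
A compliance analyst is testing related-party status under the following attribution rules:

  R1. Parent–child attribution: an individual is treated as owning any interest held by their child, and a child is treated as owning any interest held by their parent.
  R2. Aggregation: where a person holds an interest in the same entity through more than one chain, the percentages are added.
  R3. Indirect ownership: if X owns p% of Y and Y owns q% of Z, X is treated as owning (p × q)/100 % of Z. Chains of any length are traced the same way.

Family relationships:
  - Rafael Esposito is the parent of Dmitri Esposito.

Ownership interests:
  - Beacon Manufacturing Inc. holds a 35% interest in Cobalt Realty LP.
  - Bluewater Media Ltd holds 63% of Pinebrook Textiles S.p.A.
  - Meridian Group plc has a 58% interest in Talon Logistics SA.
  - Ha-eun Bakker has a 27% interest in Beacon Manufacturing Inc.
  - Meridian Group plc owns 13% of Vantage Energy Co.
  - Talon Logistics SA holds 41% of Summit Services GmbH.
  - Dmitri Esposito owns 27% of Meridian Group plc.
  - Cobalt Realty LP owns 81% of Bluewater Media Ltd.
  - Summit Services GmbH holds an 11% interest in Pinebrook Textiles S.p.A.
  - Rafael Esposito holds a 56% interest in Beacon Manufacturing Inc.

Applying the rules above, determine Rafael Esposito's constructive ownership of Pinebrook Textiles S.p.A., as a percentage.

10.708146%

By parent–child attribution (R1), Rafael Esposito is treated as owning Dmitri Esposito's 27% interest in Meridian Group plc.
Chain via Beacon Manufacturing Inc. → Cobalt Realty LP → Bluewater Media Ltd (R3): 56% × 35% × 81% × 63% = 10.00188% of Pinebrook Textiles S.p.A.
Chain via Meridian Group plc → Talon Logistics SA → Summit Services GmbH (R3): 27% × 58% × 41% × 11% = 0.706266% of Pinebrook Textiles S.p.A.
Aggregating (R2): 10.00188% + 0.706266% = 10.708146%.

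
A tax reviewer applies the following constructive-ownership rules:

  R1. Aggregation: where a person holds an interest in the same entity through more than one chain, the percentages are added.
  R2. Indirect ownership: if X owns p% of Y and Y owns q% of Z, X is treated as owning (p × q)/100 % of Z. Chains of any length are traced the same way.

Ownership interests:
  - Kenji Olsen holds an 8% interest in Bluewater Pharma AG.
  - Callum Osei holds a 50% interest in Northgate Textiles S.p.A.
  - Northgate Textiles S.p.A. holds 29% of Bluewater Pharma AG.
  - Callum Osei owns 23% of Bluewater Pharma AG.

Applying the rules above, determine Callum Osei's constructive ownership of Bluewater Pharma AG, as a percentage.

Chain via Northgate Textiles S.p.A. (R2): 50% × 29% = 14.5% of Bluewater Pharma AG.
Direct interest in Bluewater Pharma AG: 23%.
Aggregating (R1): 14.5% + 23% = 37.5%.

37.5%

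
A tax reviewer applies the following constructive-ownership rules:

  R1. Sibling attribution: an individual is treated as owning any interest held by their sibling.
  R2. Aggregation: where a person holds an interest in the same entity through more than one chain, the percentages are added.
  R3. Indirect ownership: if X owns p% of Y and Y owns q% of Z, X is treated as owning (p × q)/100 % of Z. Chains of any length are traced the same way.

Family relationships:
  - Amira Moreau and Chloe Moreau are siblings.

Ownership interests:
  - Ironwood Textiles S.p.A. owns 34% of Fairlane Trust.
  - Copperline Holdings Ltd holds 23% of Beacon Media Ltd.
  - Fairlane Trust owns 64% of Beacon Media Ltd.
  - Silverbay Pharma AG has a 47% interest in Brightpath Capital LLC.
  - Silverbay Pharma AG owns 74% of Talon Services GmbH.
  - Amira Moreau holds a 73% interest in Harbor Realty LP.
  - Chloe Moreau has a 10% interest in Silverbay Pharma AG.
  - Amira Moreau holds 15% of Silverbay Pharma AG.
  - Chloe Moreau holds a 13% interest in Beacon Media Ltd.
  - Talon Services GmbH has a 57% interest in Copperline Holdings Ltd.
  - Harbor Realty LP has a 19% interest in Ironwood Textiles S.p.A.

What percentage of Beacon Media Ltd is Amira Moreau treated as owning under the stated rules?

By sibling attribution (R1), Amira Moreau is treated as also owning Chloe Moreau's interest in Silverbay Pharma AG, giving 15% + 10% = 25%.
By sibling attribution (R1), Amira Moreau is treated as owning Chloe Moreau's 13% interest in Beacon Media Ltd.
Chain via Silverbay Pharma AG → Talon Services GmbH → Copperline Holdings Ltd (R3): 25% × 74% × 57% × 23% = 2.42535% of Beacon Media Ltd.
Chain via Harbor Realty LP → Ironwood Textiles S.p.A. → Fairlane Trust (R3): 73% × 19% × 34% × 64% = 3.018112% of Beacon Media Ltd.
Direct interest in Beacon Media Ltd: 13%.
Aggregating (R2): 2.42535% + 3.018112% + 13% = 18.443462%.

18.443462%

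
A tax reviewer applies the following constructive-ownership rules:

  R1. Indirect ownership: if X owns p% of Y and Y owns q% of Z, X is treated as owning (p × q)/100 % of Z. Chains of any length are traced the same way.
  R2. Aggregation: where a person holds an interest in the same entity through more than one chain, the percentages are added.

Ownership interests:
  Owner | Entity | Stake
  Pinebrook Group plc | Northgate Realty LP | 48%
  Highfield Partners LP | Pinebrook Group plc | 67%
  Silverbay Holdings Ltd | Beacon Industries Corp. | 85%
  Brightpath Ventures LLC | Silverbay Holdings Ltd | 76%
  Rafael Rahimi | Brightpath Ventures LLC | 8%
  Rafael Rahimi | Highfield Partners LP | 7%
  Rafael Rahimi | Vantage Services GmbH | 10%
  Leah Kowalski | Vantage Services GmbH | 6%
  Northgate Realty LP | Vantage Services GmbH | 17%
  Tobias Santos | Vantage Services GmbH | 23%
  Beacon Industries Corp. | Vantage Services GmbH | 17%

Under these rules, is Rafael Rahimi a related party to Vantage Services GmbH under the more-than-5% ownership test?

Yes

Chain via Brightpath Ventures LLC → Silverbay Holdings Ltd → Beacon Industries Corp. (R1): 8% × 76% × 85% × 17% = 0.87856% of Vantage Services GmbH.
Chain via Highfield Partners LP → Pinebrook Group plc → Northgate Realty LP (R1): 7% × 67% × 48% × 17% = 0.382704% of Vantage Services GmbH.
Direct interest in Vantage Services GmbH: 10%.
Aggregating (R2): 0.87856% + 0.382704% + 10% = 11.261264%.
11.261264% exceeds the 5% threshold, so Rafael is a related party to Vantage Services GmbH.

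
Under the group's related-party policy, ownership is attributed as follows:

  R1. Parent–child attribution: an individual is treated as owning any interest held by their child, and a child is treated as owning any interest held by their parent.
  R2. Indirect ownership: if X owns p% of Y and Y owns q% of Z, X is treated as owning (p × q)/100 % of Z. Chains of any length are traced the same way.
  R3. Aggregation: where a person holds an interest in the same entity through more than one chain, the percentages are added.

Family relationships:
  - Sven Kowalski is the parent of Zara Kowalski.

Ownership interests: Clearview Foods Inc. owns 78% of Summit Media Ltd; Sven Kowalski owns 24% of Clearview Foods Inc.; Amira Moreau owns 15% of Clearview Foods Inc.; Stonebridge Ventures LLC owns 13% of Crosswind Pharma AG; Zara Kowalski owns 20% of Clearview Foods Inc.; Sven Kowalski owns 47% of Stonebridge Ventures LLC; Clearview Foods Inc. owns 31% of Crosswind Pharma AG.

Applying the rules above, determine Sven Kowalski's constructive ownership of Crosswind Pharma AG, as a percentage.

By parent–child attribution (R1), Sven Kowalski is treated as also owning Zara Kowalski's interest in Clearview Foods Inc, giving 24% + 20% = 44%.
Chain via Stonebridge Ventures LLC (R2): 47% × 13% = 6.11% of Crosswind Pharma AG.
Chain via Clearview Foods Inc. (R2): 44% × 31% = 13.64% of Crosswind Pharma AG.
Aggregating (R3): 6.11% + 13.64% = 19.75%.

19.75%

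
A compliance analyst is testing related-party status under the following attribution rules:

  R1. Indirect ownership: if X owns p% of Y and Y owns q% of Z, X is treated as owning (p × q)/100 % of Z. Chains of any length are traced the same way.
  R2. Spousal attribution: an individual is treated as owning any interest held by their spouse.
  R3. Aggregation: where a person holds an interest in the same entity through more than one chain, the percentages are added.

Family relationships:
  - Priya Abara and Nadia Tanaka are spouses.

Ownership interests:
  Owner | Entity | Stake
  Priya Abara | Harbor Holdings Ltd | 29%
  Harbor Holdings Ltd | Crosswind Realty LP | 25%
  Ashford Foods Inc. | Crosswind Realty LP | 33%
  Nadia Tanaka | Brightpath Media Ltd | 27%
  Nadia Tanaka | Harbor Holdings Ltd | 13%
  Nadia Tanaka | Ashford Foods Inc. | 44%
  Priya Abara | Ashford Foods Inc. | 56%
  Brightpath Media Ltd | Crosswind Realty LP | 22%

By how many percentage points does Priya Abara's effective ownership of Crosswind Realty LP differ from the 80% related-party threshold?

30.56

By spousal attribution (R2), Priya Abara is treated as also owning Nadia Tanaka's interest in Harbor Holdings Ltd, giving 29% + 13% = 42%.
By spousal attribution (R2), Priya Abara is treated as also owning Nadia Tanaka's interest in Ashford Foods Inc, giving 56% + 44% = 100%.
By spousal attribution (R2), Priya Abara is treated as owning Nadia Tanaka's 27% interest in Brightpath Media Ltd.
Chain via Harbor Holdings Ltd (R1): 42% × 25% = 10.5% of Crosswind Realty LP.
Chain via Ashford Foods Inc. (R1): 100% × 33% = 33% of Crosswind Realty LP.
Chain via Brightpath Media Ltd (R1): 27% × 22% = 5.94% of Crosswind Realty LP.
Aggregating (R3): 10.5% + 33% + 5.94% = 49.44%.
49.44% falls short of the 80% threshold by 30.56 percentage points.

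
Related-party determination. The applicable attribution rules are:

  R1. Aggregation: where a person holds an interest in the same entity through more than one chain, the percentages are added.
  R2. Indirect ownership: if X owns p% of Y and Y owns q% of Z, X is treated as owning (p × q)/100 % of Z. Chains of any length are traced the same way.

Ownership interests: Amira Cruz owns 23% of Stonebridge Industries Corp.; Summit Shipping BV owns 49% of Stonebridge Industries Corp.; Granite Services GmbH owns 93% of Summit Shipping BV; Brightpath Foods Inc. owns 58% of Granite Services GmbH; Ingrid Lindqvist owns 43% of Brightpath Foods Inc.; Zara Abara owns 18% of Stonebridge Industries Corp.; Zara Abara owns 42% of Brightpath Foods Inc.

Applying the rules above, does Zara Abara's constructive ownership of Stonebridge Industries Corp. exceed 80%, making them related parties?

No

Chain via Brightpath Foods Inc. → Granite Services GmbH → Summit Shipping BV (R2): 42% × 58% × 93% × 49% = 11.100852% of Stonebridge Industries Corp.
Direct interest in Stonebridge Industries Corp: 18%.
Aggregating (R1): 11.100852% + 18% = 29.100852%.
29.100852% does not exceed the 80% threshold, so Zara is not a related party to Stonebridge Industries Corp.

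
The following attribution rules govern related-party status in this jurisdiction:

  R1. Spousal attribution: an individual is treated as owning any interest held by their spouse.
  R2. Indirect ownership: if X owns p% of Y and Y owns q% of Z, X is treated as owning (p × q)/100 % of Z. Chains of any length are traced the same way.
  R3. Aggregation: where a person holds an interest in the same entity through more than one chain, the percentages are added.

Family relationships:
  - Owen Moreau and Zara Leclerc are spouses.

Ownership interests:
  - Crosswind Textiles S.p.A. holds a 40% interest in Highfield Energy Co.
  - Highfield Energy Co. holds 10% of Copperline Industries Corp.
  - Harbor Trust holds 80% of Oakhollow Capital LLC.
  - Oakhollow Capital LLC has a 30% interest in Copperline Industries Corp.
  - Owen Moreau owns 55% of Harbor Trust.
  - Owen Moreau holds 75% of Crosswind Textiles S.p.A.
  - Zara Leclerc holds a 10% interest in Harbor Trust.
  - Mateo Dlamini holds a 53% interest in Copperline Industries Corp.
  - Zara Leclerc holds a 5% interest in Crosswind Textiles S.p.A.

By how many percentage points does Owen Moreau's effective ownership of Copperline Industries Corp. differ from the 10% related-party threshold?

By spousal attribution (R1), Owen Moreau is treated as also owning Zara Leclerc's interest in Harbor Trust, giving 55% + 10% = 65%.
By spousal attribution (R1), Owen Moreau is treated as also owning Zara Leclerc's interest in Crosswind Textiles S.p.A, giving 75% + 5% = 80%.
Chain via Harbor Trust → Oakhollow Capital LLC (R2): 65% × 80% × 30% = 15.6% of Copperline Industries Corp.
Chain via Crosswind Textiles S.p.A. → Highfield Energy Co. (R2): 80% × 40% × 10% = 3.2% of Copperline Industries Corp.
Aggregating (R3): 15.6% + 3.2% = 18.8%.
18.8% exceeds the 10% threshold by 8.8 percentage points.

8.8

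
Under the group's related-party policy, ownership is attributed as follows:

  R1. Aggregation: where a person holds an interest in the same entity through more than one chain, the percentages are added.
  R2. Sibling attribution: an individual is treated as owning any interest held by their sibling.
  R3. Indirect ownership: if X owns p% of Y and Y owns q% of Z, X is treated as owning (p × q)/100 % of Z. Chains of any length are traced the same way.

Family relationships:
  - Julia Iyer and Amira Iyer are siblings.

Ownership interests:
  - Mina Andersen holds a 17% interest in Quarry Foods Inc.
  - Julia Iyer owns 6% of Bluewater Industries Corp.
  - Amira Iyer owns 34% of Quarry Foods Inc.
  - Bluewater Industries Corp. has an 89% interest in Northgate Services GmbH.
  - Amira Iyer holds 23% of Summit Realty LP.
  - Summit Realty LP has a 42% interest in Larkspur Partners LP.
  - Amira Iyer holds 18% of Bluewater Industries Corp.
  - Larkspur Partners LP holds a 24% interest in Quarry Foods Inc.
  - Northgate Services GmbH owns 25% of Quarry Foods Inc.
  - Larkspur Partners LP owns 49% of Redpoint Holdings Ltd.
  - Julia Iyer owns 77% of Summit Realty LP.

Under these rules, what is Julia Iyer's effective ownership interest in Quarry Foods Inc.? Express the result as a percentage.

49.42%

By sibling attribution (R2), Julia Iyer is treated as also owning Amira Iyer's interest in Summit Realty LP, giving 77% + 23% = 100%.
By sibling attribution (R2), Julia Iyer is treated as also owning Amira Iyer's interest in Bluewater Industries Corp, giving 6% + 18% = 24%.
By sibling attribution (R2), Julia Iyer is treated as owning Amira Iyer's 34% interest in Quarry Foods Inc.
Chain via Summit Realty LP → Larkspur Partners LP (R3): 100% × 42% × 24% = 10.08% of Quarry Foods Inc.
Chain via Bluewater Industries Corp. → Northgate Services GmbH (R3): 24% × 89% × 25% = 5.34% of Quarry Foods Inc.
Direct interest in Quarry Foods Inc: 34%.
Aggregating (R1): 10.08% + 5.34% + 34% = 49.42%.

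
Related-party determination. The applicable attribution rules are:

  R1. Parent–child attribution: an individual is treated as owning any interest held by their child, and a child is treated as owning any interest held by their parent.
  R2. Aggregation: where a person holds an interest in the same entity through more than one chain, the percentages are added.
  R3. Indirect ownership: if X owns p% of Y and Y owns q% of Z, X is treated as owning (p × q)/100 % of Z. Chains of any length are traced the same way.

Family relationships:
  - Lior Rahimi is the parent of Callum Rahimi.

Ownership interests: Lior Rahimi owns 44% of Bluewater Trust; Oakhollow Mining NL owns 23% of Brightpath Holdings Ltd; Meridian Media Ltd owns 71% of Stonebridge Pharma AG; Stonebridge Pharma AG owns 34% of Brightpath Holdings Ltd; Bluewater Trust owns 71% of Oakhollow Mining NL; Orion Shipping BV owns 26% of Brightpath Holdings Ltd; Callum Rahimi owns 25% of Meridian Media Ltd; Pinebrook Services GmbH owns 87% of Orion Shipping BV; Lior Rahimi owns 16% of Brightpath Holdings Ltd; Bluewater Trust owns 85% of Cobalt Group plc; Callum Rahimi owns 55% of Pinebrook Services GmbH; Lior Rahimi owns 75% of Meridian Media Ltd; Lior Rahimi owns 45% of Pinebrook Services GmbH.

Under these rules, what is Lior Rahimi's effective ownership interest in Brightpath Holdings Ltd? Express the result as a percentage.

By parent–child attribution (R1), Lior Rahimi is treated as also owning Callum Rahimi's interest in Meridian Media Ltd, giving 75% + 25% = 100%.
By parent–child attribution (R1), Lior Rahimi is treated as also owning Callum Rahimi's interest in Pinebrook Services GmbH, giving 45% + 55% = 100%.
Chain via Bluewater Trust → Oakhollow Mining NL (R3): 44% × 71% × 23% = 7.1852% of Brightpath Holdings Ltd.
Chain via Meridian Media Ltd → Stonebridge Pharma AG (R3): 100% × 71% × 34% = 24.14% of Brightpath Holdings Ltd.
Chain via Pinebrook Services GmbH → Orion Shipping BV (R3): 100% × 87% × 26% = 22.62% of Brightpath Holdings Ltd.
Direct interest in Brightpath Holdings Ltd: 16%.
Aggregating (R2): 7.1852% + 24.14% + 22.62% + 16% = 69.9452%.

69.9452%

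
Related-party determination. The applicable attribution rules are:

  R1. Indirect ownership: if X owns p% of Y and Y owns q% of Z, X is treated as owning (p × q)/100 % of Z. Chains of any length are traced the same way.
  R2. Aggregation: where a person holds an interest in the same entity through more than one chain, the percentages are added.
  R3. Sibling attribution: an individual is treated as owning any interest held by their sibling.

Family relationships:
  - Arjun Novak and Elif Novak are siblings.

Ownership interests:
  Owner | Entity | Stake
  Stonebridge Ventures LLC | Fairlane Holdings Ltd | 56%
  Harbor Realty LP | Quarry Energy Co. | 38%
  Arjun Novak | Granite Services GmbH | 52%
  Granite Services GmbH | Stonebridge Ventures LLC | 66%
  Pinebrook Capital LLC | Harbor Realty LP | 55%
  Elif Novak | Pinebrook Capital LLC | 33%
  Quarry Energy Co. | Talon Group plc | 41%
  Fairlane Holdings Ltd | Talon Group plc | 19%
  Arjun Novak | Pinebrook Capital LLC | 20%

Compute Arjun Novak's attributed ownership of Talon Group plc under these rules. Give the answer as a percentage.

8.193218%

By sibling attribution (R3), Arjun Novak is treated as also owning Elif Novak's interest in Pinebrook Capital LLC, giving 20% + 33% = 53%.
Chain via Pinebrook Capital LLC → Harbor Realty LP → Quarry Energy Co. (R1): 53% × 55% × 38% × 41% = 4.54157% of Talon Group plc.
Chain via Granite Services GmbH → Stonebridge Ventures LLC → Fairlane Holdings Ltd (R1): 52% × 66% × 56% × 19% = 3.651648% of Talon Group plc.
Aggregating (R2): 4.54157% + 3.651648% = 8.193218%.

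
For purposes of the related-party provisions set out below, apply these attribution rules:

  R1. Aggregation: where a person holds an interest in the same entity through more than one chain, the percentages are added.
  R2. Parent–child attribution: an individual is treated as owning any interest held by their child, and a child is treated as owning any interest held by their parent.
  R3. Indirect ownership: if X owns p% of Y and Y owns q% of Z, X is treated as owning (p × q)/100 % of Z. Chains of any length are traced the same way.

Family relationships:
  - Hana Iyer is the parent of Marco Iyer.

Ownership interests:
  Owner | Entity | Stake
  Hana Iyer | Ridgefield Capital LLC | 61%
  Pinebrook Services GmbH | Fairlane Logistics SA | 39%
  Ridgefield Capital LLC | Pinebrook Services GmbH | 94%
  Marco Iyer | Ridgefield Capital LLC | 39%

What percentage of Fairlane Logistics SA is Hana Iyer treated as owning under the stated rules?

36.66%

By parent–child attribution (R2), Hana Iyer is treated as also owning Marco Iyer's interest in Ridgefield Capital LLC, giving 61% + 39% = 100%.
Chain via Ridgefield Capital LLC → Pinebrook Services GmbH (R3): 100% × 94% × 39% = 36.66% of Fairlane Logistics SA.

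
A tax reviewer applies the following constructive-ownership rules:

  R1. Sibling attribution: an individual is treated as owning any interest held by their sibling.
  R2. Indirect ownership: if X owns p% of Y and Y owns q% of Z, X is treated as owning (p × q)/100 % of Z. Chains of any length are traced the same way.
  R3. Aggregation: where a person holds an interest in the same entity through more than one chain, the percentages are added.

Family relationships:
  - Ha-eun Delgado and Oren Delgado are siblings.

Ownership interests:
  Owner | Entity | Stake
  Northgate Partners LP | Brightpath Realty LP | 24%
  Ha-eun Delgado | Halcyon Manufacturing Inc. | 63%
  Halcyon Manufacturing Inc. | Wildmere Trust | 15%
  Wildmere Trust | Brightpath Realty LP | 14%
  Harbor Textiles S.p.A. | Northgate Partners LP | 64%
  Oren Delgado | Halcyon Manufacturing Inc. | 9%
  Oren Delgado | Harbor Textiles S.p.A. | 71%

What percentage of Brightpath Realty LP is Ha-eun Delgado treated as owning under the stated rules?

By sibling attribution (R1), Ha-eun Delgado is treated as also owning Oren Delgado's interest in Halcyon Manufacturing Inc, giving 63% + 9% = 72%.
By sibling attribution (R1), Ha-eun Delgado is treated as owning Oren Delgado's 71% interest in Harbor Textiles S.p.A.
Chain via Halcyon Manufacturing Inc. → Wildmere Trust (R2): 72% × 15% × 14% = 1.512% of Brightpath Realty LP.
Chain via Harbor Textiles S.p.A. → Northgate Partners LP (R2): 71% × 64% × 24% = 10.9056% of Brightpath Realty LP.
Aggregating (R3): 1.512% + 10.9056% = 12.4176%.

12.4176%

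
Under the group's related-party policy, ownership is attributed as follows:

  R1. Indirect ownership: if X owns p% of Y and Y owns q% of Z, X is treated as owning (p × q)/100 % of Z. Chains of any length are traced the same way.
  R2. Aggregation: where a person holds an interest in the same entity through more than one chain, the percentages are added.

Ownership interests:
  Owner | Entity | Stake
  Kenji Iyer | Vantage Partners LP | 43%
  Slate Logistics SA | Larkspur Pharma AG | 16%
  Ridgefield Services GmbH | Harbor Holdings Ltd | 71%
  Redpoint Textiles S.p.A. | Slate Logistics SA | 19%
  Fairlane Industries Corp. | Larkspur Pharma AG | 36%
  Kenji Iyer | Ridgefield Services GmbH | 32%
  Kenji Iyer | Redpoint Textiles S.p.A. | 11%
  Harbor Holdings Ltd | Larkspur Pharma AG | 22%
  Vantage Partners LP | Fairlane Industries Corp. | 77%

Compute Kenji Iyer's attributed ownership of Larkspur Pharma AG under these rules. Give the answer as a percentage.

Chain via Redpoint Textiles S.p.A. → Slate Logistics SA (R1): 11% × 19% × 16% = 0.3344% of Larkspur Pharma AG.
Chain via Vantage Partners LP → Fairlane Industries Corp. (R1): 43% × 77% × 36% = 11.9196% of Larkspur Pharma AG.
Chain via Ridgefield Services GmbH → Harbor Holdings Ltd (R1): 32% × 71% × 22% = 4.9984% of Larkspur Pharma AG.
Aggregating (R2): 0.3344% + 11.9196% + 4.9984% = 17.2524%.

17.2524%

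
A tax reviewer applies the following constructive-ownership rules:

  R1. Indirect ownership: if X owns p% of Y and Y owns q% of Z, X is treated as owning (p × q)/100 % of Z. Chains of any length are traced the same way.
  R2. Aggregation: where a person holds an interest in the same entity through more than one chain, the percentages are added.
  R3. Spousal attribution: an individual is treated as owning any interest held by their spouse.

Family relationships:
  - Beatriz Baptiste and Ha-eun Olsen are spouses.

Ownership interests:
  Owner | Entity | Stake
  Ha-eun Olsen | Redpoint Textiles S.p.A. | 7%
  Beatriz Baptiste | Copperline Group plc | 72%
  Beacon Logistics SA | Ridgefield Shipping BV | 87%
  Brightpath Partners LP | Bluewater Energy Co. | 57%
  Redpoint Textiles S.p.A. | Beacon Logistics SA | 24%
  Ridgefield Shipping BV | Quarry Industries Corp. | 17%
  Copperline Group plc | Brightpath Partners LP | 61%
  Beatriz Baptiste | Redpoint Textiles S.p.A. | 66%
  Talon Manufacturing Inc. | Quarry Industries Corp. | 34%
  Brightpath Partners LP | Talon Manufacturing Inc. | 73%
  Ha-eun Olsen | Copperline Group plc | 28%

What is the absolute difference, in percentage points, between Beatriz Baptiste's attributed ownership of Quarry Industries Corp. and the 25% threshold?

7.268592

By spousal attribution (R3), Beatriz Baptiste is treated as also owning Ha-eun Olsen's interest in Copperline Group plc, giving 72% + 28% = 100%.
By spousal attribution (R3), Beatriz Baptiste is treated as also owning Ha-eun Olsen's interest in Redpoint Textiles S.p.A, giving 66% + 7% = 73%.
Chain via Copperline Group plc → Brightpath Partners LP → Talon Manufacturing Inc. (R1): 100% × 61% × 73% × 34% = 15.1402% of Quarry Industries Corp.
Chain via Redpoint Textiles S.p.A. → Beacon Logistics SA → Ridgefield Shipping BV (R1): 73% × 24% × 87% × 17% = 2.591208% of Quarry Industries Corp.
Aggregating (R2): 15.1402% + 2.591208% = 17.731408%.
17.731408% falls short of the 25% threshold by 7.268592 percentage points.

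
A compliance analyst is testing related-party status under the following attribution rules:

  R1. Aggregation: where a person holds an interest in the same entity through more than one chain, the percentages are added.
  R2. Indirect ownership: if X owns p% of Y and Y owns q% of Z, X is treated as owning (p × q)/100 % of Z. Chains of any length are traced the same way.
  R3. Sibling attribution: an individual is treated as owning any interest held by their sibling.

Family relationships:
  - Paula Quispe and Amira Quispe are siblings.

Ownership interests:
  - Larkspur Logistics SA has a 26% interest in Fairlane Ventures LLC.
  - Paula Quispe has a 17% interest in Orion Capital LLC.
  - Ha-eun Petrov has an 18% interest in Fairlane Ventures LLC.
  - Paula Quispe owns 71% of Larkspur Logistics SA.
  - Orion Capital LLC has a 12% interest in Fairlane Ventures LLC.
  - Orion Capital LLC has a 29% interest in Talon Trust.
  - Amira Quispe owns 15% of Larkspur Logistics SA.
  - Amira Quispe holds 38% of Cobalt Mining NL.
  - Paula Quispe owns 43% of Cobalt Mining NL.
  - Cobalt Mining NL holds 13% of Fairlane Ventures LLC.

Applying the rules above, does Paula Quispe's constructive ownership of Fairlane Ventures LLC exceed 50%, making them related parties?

By sibling attribution (R3), Paula Quispe is treated as also owning Amira Quispe's interest in Cobalt Mining NL, giving 43% + 38% = 81%.
By sibling attribution (R3), Paula Quispe is treated as also owning Amira Quispe's interest in Larkspur Logistics SA, giving 71% + 15% = 86%.
Chain via Cobalt Mining NL (R2): 81% × 13% = 10.53% of Fairlane Ventures LLC.
Chain via Orion Capital LLC (R2): 17% × 12% = 2.04% of Fairlane Ventures LLC.
Chain via Larkspur Logistics SA (R2): 86% × 26% = 22.36% of Fairlane Ventures LLC.
Aggregating (R1): 10.53% + 2.04% + 22.36% = 34.93%.
34.93% does not exceed the 50% threshold, so Paula is not a related party to Fairlane Ventures LLC.

No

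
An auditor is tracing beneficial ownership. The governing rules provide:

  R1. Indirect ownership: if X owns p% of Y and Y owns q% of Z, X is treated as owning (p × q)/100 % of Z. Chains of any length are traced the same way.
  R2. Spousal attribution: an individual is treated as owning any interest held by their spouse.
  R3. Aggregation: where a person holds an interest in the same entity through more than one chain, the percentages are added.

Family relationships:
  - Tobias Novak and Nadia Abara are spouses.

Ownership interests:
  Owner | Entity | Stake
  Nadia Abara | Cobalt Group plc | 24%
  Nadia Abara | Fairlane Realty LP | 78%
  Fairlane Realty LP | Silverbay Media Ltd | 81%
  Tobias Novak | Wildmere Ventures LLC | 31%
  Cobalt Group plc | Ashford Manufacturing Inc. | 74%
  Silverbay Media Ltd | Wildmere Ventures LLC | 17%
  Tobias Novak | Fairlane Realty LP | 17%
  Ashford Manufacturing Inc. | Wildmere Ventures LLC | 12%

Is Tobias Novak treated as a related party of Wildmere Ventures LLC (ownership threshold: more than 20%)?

By spousal attribution (R2), Tobias Novak is treated as also owning Nadia Abara's interest in Fairlane Realty LP, giving 17% + 78% = 95%.
By spousal attribution (R2), Tobias Novak is treated as owning Nadia Abara's 24% interest in Cobalt Group plc.
Chain via Fairlane Realty LP → Silverbay Media Ltd (R1): 95% × 81% × 17% = 13.0815% of Wildmere Ventures LLC.
Direct interest in Wildmere Ventures LLC: 31%.
Chain via Cobalt Group plc → Ashford Manufacturing Inc. (R1): 24% × 74% × 12% = 2.1312% of Wildmere Ventures LLC.
Aggregating (R3): 13.0815% + 31% + 2.1312% = 46.2127%.
46.2127% exceeds the 20% threshold, so Tobias is a related party to Wildmere Ventures LLC.

Yes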